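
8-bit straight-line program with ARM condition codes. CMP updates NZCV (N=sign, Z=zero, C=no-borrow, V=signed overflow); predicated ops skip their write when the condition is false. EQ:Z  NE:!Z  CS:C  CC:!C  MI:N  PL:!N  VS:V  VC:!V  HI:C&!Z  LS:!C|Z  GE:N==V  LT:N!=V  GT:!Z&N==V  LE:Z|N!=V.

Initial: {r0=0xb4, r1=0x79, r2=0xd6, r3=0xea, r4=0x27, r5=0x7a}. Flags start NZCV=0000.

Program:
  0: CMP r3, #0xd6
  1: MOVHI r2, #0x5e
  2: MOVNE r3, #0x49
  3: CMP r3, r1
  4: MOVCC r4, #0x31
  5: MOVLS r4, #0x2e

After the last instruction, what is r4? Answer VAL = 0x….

VAL = 0x2e

[0] flags=0010 → (cmp)
[1] flags=0010 HI?T → r2=0x5e
[2] flags=0010 NE?T → r3=0x49
[3] flags=1000 → (cmp)
[4] flags=1000 CC?T → r4=0x31
[5] flags=1000 LS?T → r4=0x2e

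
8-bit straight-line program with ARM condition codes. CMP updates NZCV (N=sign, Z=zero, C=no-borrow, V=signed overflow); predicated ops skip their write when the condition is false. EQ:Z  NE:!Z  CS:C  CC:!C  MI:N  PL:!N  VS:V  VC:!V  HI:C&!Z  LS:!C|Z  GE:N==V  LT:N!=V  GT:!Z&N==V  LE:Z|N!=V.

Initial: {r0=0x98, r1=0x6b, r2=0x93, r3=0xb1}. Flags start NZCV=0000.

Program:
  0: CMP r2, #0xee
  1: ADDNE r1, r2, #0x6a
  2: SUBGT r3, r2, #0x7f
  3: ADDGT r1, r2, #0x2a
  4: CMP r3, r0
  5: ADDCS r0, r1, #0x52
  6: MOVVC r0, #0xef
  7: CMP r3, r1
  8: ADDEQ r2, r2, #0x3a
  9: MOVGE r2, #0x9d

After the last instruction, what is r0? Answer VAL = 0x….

VAL = 0xef

[0] flags=1000 → (cmp)
[1] flags=1000 NE?T → r1=0xfd
[2] flags=1000 GT?F → skip
[3] flags=1000 GT?F → skip
[4] flags=0010 → (cmp)
[5] flags=0010 CS?T → r0=0x4f
[6] flags=0010 VC?T → r0=0xef
[7] flags=1000 → (cmp)
[8] flags=1000 EQ?F → skip
[9] flags=1000 GE?F → skip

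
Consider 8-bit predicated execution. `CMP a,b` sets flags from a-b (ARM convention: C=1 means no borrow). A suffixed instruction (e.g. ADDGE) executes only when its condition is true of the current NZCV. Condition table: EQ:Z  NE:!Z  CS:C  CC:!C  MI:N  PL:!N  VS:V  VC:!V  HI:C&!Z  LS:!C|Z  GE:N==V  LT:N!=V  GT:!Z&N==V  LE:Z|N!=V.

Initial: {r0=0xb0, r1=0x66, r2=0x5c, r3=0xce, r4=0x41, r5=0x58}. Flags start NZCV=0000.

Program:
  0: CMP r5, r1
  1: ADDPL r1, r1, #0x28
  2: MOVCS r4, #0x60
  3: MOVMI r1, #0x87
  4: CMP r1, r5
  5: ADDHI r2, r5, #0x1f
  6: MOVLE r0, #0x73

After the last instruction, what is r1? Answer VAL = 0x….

VAL = 0x87

0: ✓ CMP  NZCV=1000
1: · ADDPL
2: · MOVCS
3: ✓ MOVMI  r1←0x87
4: ✓ CMP  NZCV=0011
5: ✓ ADDHI  r2←0x77
6: ✓ MOVLE  r0←0x73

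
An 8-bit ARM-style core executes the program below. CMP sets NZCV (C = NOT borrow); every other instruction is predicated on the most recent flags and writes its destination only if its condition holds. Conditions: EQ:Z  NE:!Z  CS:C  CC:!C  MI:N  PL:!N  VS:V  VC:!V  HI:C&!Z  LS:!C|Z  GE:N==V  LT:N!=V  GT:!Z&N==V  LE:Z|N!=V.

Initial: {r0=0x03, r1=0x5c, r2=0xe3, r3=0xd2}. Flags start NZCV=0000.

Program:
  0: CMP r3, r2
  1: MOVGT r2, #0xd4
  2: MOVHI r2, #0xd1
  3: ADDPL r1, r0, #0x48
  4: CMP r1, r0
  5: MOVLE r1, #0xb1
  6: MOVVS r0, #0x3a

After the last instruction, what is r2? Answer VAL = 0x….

0: ✓ CMP  NZCV=1000
1: · MOVGT
2: · MOVHI
3: · ADDPL
4: ✓ CMP  NZCV=0010
5: · MOVLE
6: · MOVVS

VAL = 0xe3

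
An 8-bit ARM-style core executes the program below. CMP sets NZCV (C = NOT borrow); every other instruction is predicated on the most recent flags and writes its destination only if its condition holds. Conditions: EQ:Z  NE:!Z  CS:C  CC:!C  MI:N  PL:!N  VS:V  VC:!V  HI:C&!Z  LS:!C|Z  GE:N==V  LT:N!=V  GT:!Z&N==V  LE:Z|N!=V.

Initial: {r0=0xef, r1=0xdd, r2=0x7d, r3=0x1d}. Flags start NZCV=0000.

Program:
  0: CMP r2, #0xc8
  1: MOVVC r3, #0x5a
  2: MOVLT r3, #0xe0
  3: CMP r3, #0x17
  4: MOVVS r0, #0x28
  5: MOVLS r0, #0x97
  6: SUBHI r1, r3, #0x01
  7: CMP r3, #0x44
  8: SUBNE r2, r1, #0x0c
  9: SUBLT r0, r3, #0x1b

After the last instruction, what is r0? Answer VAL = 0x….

VAL = 0x02

0: ✓ CMP  NZCV=1001
1: · MOVVC
2: · MOVLT
3: ✓ CMP  NZCV=0010
4: · MOVVS
5: · MOVLS
6: ✓ SUBHI  r1←0x1c
7: ✓ CMP  NZCV=1000
8: ✓ SUBNE  r2←0x10
9: ✓ SUBLT  r0←0x02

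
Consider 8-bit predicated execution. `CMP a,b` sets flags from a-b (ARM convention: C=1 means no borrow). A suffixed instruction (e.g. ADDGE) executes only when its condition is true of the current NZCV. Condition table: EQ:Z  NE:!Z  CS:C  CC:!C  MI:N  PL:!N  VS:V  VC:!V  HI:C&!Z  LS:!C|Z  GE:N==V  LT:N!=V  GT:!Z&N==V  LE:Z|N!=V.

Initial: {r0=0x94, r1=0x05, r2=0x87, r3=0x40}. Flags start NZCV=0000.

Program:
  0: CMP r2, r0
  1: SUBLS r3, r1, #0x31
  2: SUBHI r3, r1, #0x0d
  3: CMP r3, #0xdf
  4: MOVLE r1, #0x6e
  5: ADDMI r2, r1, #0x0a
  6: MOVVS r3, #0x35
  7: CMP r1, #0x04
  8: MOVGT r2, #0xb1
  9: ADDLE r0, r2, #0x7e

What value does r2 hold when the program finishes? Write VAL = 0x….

0: ✓ CMP  NZCV=1000
1: ✓ SUBLS  r3←0xd4
2: · SUBHI
3: ✓ CMP  NZCV=1000
4: ✓ MOVLE  r1←0x6e
5: ✓ ADDMI  r2←0x78
6: · MOVVS
7: ✓ CMP  NZCV=0010
8: ✓ MOVGT  r2←0xb1
9: · ADDLE

VAL = 0xb1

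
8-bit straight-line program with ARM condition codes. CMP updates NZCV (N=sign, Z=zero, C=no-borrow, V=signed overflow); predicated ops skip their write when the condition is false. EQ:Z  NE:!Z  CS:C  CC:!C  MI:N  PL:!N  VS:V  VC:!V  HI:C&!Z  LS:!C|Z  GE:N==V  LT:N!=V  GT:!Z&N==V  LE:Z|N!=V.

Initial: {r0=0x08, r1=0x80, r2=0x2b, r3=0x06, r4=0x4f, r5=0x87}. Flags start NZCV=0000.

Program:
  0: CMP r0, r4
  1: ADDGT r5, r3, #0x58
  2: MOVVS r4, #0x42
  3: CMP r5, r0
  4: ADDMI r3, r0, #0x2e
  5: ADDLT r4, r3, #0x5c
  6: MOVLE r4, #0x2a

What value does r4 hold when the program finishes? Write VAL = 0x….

0: ✓ CMP  NZCV=1000
1: · ADDGT
2: · MOVVS
3: ✓ CMP  NZCV=0011
4: · ADDMI
5: ✓ ADDLT  r4←0x62
6: ✓ MOVLE  r4←0x2a

VAL = 0x2a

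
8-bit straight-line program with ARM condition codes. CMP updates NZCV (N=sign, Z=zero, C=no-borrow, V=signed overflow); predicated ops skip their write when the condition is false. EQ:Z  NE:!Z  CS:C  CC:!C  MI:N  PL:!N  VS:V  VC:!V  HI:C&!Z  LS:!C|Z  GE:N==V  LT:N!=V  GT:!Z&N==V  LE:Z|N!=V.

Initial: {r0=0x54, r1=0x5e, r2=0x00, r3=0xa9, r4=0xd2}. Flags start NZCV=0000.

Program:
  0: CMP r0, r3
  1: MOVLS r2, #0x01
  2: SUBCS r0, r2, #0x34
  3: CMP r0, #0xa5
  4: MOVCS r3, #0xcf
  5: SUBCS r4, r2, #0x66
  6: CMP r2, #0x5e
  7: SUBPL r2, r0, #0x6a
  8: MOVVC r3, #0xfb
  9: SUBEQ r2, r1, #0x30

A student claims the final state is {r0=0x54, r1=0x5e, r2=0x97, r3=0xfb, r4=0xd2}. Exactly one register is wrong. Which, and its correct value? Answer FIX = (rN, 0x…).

0: ✓ CMP  NZCV=1001
1: ✓ MOVLS  r2←0x01
2: · SUBCS
3: ✓ CMP  NZCV=1001
4: · MOVCS
5: · SUBCS
6: ✓ CMP  NZCV=1000
7: · SUBPL
8: ✓ MOVVC  r3←0xfb
9: · SUBEQ

FIX = (r2, 0x01)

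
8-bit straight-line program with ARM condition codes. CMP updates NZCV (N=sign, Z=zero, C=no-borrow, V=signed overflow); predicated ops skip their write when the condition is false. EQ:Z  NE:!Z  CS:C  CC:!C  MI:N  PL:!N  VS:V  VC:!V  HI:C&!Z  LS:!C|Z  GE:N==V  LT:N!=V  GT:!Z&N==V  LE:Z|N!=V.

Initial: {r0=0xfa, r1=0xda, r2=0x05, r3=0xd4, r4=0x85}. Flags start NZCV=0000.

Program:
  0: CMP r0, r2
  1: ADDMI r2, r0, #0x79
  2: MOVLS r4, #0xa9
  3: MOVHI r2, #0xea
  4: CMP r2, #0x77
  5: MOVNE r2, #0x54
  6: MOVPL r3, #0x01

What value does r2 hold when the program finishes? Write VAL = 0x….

VAL = 0x54

[0] flags=1010 → (cmp)
[1] flags=1010 MI?T → r2=0x73
[2] flags=1010 LS?F → skip
[3] flags=1010 HI?T → r2=0xea
[4] flags=0011 → (cmp)
[5] flags=0011 NE?T → r2=0x54
[6] flags=0011 PL?T → r3=0x01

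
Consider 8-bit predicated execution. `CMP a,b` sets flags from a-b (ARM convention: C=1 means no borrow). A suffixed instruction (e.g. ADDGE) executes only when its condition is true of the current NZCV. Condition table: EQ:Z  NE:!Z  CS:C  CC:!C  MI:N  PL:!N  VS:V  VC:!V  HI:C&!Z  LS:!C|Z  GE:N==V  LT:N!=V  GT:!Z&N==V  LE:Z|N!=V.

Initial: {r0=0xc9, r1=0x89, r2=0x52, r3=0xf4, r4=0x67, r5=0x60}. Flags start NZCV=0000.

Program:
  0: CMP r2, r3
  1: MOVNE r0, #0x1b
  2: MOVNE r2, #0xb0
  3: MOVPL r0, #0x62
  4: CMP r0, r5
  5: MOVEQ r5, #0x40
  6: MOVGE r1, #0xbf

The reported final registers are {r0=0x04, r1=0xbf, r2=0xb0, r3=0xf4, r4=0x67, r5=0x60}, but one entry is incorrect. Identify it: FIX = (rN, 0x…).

FIX = (r0, 0x62)

0: ✓ CMP  NZCV=0000
1: ✓ MOVNE  r0←0x1b
2: ✓ MOVNE  r2←0xb0
3: ✓ MOVPL  r0←0x62
4: ✓ CMP  NZCV=0010
5: · MOVEQ
6: ✓ MOVGE  r1←0xbf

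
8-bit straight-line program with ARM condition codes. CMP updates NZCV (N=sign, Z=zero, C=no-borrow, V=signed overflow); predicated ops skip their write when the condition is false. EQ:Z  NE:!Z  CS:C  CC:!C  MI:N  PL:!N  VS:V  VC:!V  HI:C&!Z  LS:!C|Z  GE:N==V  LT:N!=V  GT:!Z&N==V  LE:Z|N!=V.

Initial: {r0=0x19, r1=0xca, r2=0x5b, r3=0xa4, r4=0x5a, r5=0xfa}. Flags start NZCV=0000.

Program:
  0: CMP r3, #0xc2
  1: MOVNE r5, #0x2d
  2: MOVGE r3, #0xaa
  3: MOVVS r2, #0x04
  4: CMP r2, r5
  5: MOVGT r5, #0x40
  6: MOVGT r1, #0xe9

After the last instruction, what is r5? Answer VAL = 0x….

[0] flags=1000 → (cmp)
[1] flags=1000 NE?T → r5=0x2d
[2] flags=1000 GE?F → skip
[3] flags=1000 VS?F → skip
[4] flags=0010 → (cmp)
[5] flags=0010 GT?T → r5=0x40
[6] flags=0010 GT?T → r1=0xe9

VAL = 0x40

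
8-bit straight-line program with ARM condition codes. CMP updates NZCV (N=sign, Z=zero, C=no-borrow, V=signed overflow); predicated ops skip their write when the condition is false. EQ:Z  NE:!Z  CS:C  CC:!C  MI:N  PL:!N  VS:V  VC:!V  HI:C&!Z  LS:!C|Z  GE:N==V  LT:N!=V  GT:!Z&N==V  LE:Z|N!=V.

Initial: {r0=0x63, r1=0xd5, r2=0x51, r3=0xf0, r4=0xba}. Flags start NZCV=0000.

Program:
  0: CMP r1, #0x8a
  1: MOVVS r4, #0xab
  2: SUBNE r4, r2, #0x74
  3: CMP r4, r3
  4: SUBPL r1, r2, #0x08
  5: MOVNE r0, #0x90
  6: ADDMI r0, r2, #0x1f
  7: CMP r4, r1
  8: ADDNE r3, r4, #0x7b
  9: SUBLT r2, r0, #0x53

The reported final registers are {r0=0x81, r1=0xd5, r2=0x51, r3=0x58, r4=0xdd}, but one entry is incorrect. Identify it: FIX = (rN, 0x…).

0: ✓ CMP  NZCV=0010
1: · MOVVS
2: ✓ SUBNE  r4←0xdd
3: ✓ CMP  NZCV=1000
4: · SUBPL
5: ✓ MOVNE  r0←0x90
6: ✓ ADDMI  r0←0x70
7: ✓ CMP  NZCV=0010
8: ✓ ADDNE  r3←0x58
9: · SUBLT

FIX = (r0, 0x70)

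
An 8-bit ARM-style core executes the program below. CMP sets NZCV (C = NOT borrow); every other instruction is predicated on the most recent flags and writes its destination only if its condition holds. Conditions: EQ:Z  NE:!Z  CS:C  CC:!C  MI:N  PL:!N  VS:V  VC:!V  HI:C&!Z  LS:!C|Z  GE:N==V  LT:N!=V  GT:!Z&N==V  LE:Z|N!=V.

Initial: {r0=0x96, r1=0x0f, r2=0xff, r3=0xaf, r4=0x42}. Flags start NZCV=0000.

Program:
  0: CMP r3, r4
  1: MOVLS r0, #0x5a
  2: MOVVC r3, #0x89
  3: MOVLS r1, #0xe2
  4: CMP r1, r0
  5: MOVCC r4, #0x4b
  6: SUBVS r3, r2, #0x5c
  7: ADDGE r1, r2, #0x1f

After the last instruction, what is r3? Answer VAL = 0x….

VAL = 0xaf

[0] flags=0011 → (cmp)
[1] flags=0011 LS?F → skip
[2] flags=0011 VC?F → skip
[3] flags=0011 LS?F → skip
[4] flags=0000 → (cmp)
[5] flags=0000 CC?T → r4=0x4b
[6] flags=0000 VS?F → skip
[7] flags=0000 GE?T → r1=0x1e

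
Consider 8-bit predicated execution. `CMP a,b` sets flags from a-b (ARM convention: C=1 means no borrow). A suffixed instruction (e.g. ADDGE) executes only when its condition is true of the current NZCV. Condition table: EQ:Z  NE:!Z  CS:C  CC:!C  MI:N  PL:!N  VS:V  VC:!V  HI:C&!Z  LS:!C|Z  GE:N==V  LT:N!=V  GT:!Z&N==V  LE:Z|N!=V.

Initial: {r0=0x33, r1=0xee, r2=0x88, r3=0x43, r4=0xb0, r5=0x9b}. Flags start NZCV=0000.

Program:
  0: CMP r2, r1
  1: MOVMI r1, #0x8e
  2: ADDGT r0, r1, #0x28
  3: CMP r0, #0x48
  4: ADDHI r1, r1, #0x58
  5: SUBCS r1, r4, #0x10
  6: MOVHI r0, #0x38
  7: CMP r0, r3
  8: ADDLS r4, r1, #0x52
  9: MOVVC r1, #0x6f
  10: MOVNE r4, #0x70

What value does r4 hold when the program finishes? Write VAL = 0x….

[0] flags=1000 → (cmp)
[1] flags=1000 MI?T → r1=0x8e
[2] flags=1000 GT?F → skip
[3] flags=1000 → (cmp)
[4] flags=1000 HI?F → skip
[5] flags=1000 CS?F → skip
[6] flags=1000 HI?F → skip
[7] flags=1000 → (cmp)
[8] flags=1000 LS?T → r4=0xe0
[9] flags=1000 VC?T → r1=0x6f
[10] flags=1000 NE?T → r4=0x70

VAL = 0x70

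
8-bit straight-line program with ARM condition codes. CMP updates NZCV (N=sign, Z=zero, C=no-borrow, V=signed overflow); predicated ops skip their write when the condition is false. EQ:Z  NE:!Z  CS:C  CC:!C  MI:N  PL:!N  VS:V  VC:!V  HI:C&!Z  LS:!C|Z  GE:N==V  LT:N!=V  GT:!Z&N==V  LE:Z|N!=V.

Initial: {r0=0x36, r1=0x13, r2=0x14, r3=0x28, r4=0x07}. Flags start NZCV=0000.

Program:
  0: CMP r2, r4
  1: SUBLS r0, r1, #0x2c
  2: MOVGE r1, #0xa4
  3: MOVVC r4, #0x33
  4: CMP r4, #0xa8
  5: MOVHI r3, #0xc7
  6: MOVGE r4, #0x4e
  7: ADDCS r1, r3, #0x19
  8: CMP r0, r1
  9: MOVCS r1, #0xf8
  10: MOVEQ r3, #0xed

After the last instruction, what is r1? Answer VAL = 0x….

0: ✓ CMP  NZCV=0010
1: · SUBLS
2: ✓ MOVGE  r1←0xa4
3: ✓ MOVVC  r4←0x33
4: ✓ CMP  NZCV=1001
5: · MOVHI
6: ✓ MOVGE  r4←0x4e
7: · ADDCS
8: ✓ CMP  NZCV=1001
9: · MOVCS
10: · MOVEQ

VAL = 0xa4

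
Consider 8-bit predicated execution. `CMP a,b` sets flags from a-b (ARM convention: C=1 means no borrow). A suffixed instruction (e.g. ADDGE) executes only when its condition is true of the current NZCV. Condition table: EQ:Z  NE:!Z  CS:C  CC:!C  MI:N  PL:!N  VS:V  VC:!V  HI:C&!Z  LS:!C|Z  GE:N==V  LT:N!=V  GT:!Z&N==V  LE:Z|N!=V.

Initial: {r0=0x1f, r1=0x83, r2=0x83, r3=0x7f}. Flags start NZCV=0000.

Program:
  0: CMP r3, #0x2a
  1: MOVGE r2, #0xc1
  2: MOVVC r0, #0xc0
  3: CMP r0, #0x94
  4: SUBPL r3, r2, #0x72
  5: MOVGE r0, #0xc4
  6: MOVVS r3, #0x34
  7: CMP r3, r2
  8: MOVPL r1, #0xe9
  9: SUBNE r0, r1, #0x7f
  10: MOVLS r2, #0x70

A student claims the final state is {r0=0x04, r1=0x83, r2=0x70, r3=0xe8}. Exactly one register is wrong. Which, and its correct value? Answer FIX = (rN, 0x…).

FIX = (r3, 0x4f)

0: ✓ CMP  NZCV=0010
1: ✓ MOVGE  r2←0xc1
2: ✓ MOVVC  r0←0xc0
3: ✓ CMP  NZCV=0010
4: ✓ SUBPL  r3←0x4f
5: ✓ MOVGE  r0←0xc4
6: · MOVVS
7: ✓ CMP  NZCV=1001
8: · MOVPL
9: ✓ SUBNE  r0←0x04
10: ✓ MOVLS  r2←0x70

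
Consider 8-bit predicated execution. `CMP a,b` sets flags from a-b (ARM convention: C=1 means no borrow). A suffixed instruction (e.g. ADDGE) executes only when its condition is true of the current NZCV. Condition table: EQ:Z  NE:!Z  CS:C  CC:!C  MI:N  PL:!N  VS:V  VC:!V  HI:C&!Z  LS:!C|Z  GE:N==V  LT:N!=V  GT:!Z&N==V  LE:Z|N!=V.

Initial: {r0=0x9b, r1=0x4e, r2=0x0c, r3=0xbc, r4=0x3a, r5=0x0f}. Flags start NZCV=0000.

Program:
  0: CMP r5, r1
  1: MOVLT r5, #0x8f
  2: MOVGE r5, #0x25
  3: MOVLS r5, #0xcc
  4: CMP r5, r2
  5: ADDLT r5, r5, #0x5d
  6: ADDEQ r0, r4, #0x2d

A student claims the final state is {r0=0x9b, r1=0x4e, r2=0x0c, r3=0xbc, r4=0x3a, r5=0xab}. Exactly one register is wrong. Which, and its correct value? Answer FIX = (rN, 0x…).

0: ✓ CMP  NZCV=1000
1: ✓ MOVLT  r5←0x8f
2: · MOVGE
3: ✓ MOVLS  r5←0xcc
4: ✓ CMP  NZCV=1010
5: ✓ ADDLT  r5←0x29
6: · ADDEQ

FIX = (r5, 0x29)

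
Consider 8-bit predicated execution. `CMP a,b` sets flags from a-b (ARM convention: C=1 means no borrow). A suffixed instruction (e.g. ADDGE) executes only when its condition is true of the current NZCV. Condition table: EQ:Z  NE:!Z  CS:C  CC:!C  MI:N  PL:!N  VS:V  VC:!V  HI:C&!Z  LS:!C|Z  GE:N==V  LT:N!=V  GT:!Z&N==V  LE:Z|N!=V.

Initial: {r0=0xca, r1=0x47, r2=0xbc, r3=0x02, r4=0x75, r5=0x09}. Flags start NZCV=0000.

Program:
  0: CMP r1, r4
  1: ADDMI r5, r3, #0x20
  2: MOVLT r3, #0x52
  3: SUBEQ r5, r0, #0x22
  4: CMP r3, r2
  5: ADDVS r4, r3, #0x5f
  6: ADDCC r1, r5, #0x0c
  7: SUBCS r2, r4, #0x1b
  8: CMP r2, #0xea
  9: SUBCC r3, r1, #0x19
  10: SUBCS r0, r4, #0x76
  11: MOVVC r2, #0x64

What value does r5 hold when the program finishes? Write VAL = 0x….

VAL = 0x22

[0] flags=1000 → (cmp)
[1] flags=1000 MI?T → r5=0x22
[2] flags=1000 LT?T → r3=0x52
[3] flags=1000 EQ?F → skip
[4] flags=1001 → (cmp)
[5] flags=1001 VS?T → r4=0xb1
[6] flags=1001 CC?T → r1=0x2e
[7] flags=1001 CS?F → skip
[8] flags=1000 → (cmp)
[9] flags=1000 CC?T → r3=0x15
[10] flags=1000 CS?F → skip
[11] flags=1000 VC?T → r2=0x64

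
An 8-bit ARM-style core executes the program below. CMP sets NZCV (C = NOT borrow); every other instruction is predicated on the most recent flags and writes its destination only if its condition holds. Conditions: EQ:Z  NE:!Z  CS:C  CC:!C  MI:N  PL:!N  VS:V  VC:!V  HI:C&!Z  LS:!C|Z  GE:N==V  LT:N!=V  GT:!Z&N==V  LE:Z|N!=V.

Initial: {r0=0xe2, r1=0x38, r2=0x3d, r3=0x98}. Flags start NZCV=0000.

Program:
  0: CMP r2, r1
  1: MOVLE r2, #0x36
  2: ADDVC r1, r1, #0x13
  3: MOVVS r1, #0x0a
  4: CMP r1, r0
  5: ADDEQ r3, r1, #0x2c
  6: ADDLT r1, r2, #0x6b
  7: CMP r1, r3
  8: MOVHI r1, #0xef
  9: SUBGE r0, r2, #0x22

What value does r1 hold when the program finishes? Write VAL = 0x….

[0] flags=0010 → (cmp)
[1] flags=0010 LE?F → skip
[2] flags=0010 VC?T → r1=0x4b
[3] flags=0010 VS?F → skip
[4] flags=0000 → (cmp)
[5] flags=0000 EQ?F → skip
[6] flags=0000 LT?F → skip
[7] flags=1001 → (cmp)
[8] flags=1001 HI?F → skip
[9] flags=1001 GE?T → r0=0x1b

VAL = 0x4b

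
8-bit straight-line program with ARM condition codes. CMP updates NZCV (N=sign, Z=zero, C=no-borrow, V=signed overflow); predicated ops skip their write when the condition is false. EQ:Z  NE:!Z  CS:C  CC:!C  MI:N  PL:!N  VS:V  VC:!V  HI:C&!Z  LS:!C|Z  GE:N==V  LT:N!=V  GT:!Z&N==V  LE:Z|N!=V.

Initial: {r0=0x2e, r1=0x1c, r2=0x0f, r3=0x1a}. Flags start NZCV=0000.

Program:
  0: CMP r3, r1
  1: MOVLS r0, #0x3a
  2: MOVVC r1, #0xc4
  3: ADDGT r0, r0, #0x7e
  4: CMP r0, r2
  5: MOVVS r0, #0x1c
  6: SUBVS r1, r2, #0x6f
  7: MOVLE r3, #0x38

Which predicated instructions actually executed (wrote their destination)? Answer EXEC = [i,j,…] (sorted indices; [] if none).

[0] flags=1000 → (cmp)
[1] flags=1000 LS?T → r0=0x3a
[2] flags=1000 VC?T → r1=0xc4
[3] flags=1000 GT?F → skip
[4] flags=0010 → (cmp)
[5] flags=0010 VS?F → skip
[6] flags=0010 VS?F → skip
[7] flags=0010 LE?F → skip

EXEC = [1,2]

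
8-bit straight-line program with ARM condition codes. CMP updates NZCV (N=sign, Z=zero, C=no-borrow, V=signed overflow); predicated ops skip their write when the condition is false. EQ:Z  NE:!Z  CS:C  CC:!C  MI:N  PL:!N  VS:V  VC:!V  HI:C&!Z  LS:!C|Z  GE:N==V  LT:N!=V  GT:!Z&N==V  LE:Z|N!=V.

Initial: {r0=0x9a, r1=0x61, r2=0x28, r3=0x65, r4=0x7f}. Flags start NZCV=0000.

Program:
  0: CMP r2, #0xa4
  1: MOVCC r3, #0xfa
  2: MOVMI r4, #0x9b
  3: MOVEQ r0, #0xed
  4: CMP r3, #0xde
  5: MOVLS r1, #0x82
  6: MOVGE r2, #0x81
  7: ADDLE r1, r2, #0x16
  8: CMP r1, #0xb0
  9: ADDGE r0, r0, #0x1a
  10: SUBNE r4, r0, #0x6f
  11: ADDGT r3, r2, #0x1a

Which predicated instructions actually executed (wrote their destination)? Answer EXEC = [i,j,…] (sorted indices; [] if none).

EXEC = [1,2,6,9,10,11]

0: ✓ CMP  NZCV=1001
1: ✓ MOVCC  r3←0xfa
2: ✓ MOVMI  r4←0x9b
3: · MOVEQ
4: ✓ CMP  NZCV=0010
5: · MOVLS
6: ✓ MOVGE  r2←0x81
7: · ADDLE
8: ✓ CMP  NZCV=1001
9: ✓ ADDGE  r0←0xb4
10: ✓ SUBNE  r4←0x45
11: ✓ ADDGT  r3←0x9b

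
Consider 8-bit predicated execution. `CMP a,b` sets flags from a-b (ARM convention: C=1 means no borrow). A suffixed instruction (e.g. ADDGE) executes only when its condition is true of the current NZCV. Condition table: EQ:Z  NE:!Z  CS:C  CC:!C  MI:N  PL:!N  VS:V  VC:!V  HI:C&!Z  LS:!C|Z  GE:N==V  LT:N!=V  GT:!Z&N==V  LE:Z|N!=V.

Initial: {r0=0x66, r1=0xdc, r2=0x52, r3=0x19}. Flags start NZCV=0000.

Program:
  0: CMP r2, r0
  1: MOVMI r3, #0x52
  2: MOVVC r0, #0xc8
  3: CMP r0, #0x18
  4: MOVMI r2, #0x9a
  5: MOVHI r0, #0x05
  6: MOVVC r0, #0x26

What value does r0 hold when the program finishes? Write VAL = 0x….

VAL = 0x26

0: ✓ CMP  NZCV=1000
1: ✓ MOVMI  r3←0x52
2: ✓ MOVVC  r0←0xc8
3: ✓ CMP  NZCV=1010
4: ✓ MOVMI  r2←0x9a
5: ✓ MOVHI  r0←0x05
6: ✓ MOVVC  r0←0x26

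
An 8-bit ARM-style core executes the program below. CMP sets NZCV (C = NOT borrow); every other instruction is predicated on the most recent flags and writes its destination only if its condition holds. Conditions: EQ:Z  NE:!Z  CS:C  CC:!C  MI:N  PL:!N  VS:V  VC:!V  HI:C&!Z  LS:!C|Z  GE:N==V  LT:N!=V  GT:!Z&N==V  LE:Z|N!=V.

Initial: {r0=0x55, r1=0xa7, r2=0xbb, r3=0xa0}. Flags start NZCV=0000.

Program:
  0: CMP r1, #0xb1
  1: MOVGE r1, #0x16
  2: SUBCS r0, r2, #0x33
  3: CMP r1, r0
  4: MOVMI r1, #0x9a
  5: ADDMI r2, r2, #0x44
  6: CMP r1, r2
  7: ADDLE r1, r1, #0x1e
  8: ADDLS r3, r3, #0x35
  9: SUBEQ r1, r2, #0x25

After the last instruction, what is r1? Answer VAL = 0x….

VAL = 0xc5

0: ✓ CMP  NZCV=1000
1: · MOVGE
2: · SUBCS
3: ✓ CMP  NZCV=0011
4: · MOVMI
5: · ADDMI
6: ✓ CMP  NZCV=1000
7: ✓ ADDLE  r1←0xc5
8: ✓ ADDLS  r3←0xd5
9: · SUBEQ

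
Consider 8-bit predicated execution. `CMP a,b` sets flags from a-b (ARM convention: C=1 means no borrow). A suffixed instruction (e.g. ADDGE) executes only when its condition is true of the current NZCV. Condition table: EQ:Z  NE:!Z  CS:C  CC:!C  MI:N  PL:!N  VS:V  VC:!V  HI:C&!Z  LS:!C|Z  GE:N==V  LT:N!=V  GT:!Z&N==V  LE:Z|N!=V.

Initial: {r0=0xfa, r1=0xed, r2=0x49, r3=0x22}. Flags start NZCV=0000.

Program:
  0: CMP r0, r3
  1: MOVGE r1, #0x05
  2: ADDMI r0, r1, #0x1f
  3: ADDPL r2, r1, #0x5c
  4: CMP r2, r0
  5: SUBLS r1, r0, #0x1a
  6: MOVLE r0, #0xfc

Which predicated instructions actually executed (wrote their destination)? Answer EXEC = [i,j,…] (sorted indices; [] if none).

EXEC = [2]

0: ✓ CMP  NZCV=1010
1: · MOVGE
2: ✓ ADDMI  r0←0x0c
3: · ADDPL
4: ✓ CMP  NZCV=0010
5: · SUBLS
6: · MOVLE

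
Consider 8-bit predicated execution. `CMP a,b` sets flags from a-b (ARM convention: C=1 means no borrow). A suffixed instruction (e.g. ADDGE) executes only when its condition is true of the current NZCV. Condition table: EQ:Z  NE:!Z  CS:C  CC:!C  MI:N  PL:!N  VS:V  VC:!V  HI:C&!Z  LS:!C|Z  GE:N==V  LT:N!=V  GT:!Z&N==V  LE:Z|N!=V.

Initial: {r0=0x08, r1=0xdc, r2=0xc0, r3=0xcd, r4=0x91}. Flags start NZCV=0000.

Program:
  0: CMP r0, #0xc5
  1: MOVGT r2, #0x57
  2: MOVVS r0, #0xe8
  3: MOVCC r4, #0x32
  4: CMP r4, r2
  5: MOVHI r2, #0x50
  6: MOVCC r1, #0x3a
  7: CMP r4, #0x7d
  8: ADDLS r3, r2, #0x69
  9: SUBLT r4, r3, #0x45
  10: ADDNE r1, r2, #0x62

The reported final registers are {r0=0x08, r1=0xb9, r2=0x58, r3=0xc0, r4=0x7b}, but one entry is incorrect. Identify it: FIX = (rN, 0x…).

FIX = (r2, 0x57)

0: ✓ CMP  NZCV=0000
1: ✓ MOVGT  r2←0x57
2: · MOVVS
3: ✓ MOVCC  r4←0x32
4: ✓ CMP  NZCV=1000
5: · MOVHI
6: ✓ MOVCC  r1←0x3a
7: ✓ CMP  NZCV=1000
8: ✓ ADDLS  r3←0xc0
9: ✓ SUBLT  r4←0x7b
10: ✓ ADDNE  r1←0xb9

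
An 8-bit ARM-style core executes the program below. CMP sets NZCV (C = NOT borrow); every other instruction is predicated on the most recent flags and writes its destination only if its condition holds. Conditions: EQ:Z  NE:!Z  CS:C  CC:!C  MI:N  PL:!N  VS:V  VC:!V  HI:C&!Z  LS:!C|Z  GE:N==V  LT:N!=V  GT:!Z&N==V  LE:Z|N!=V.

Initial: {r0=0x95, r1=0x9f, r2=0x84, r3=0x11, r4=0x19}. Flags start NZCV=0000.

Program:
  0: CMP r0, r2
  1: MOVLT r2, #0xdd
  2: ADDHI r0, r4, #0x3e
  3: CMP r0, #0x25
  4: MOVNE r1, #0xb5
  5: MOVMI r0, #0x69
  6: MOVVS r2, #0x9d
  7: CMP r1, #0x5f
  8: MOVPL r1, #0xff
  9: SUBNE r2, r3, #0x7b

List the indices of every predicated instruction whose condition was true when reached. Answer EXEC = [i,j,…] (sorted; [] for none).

0: ✓ CMP  NZCV=0010
1: · MOVLT
2: ✓ ADDHI  r0←0x57
3: ✓ CMP  NZCV=0010
4: ✓ MOVNE  r1←0xb5
5: · MOVMI
6: · MOVVS
7: ✓ CMP  NZCV=0011
8: ✓ MOVPL  r1←0xff
9: ✓ SUBNE  r2←0x96

EXEC = [2,4,8,9]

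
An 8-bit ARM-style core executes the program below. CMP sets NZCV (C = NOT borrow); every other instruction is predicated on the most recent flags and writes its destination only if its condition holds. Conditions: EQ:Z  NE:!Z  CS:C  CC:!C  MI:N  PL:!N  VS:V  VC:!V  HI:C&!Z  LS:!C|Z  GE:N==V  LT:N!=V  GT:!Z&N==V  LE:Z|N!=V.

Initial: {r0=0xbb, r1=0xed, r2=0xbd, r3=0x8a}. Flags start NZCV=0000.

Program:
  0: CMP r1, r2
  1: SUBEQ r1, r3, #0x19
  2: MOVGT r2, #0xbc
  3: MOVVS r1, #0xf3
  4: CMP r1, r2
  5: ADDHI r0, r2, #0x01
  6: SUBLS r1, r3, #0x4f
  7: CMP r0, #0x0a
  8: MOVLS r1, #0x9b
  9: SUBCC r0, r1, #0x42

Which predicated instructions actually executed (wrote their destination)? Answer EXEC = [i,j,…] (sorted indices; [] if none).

EXEC = [2,5]

0: ✓ CMP  NZCV=0010
1: · SUBEQ
2: ✓ MOVGT  r2←0xbc
3: · MOVVS
4: ✓ CMP  NZCV=0010
5: ✓ ADDHI  r0←0xbd
6: · SUBLS
7: ✓ CMP  NZCV=1010
8: · MOVLS
9: · SUBCC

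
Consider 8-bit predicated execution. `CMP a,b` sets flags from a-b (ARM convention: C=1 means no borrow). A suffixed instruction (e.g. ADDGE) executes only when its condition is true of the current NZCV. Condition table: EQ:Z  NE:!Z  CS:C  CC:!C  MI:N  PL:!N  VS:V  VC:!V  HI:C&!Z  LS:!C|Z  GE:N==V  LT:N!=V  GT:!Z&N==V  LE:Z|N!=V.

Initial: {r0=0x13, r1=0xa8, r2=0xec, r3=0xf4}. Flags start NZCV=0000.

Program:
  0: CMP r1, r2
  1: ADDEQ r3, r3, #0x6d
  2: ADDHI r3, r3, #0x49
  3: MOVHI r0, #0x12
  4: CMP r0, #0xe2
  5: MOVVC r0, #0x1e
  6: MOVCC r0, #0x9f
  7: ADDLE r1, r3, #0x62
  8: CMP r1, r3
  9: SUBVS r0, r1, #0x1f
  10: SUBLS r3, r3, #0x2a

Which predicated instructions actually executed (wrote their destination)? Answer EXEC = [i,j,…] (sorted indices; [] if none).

0: ✓ CMP  NZCV=1000
1: · ADDEQ
2: · ADDHI
3: · MOVHI
4: ✓ CMP  NZCV=0000
5: ✓ MOVVC  r0←0x1e
6: ✓ MOVCC  r0←0x9f
7: · ADDLE
8: ✓ CMP  NZCV=1000
9: · SUBVS
10: ✓ SUBLS  r3←0xca

EXEC = [5,6,10]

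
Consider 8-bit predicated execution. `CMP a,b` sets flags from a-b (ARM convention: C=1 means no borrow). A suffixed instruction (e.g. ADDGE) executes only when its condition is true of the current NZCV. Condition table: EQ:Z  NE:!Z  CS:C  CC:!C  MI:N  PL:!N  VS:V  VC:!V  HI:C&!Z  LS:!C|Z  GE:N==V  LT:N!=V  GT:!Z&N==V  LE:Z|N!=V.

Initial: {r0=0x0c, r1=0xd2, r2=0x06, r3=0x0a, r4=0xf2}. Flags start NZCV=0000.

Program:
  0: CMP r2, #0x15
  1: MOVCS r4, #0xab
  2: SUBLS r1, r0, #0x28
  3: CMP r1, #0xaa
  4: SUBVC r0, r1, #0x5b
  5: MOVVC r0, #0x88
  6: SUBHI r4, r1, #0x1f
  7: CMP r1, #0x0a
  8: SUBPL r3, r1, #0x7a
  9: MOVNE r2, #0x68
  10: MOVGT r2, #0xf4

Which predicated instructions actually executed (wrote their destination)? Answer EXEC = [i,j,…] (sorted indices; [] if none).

EXEC = [2,4,5,6,9]

[0] flags=1000 → (cmp)
[1] flags=1000 CS?F → skip
[2] flags=1000 LS?T → r1=0xe4
[3] flags=0010 → (cmp)
[4] flags=0010 VC?T → r0=0x89
[5] flags=0010 VC?T → r0=0x88
[6] flags=0010 HI?T → r4=0xc5
[7] flags=1010 → (cmp)
[8] flags=1010 PL?F → skip
[9] flags=1010 NE?T → r2=0x68
[10] flags=1010 GT?F → skip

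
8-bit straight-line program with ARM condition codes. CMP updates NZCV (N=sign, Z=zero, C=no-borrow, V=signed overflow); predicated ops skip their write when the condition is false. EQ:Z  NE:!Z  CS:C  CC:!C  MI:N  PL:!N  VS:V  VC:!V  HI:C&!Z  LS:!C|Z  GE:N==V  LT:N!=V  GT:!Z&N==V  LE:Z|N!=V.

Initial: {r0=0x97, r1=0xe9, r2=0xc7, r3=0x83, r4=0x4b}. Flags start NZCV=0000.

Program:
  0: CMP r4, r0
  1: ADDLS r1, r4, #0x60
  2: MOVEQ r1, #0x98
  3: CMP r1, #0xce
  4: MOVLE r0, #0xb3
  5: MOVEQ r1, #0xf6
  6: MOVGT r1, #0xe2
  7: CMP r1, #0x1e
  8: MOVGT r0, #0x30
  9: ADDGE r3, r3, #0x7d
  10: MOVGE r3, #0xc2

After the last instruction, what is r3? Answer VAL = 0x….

VAL = 0x83

[0] flags=1001 → (cmp)
[1] flags=1001 LS?T → r1=0xab
[2] flags=1001 EQ?F → skip
[3] flags=1000 → (cmp)
[4] flags=1000 LE?T → r0=0xb3
[5] flags=1000 EQ?F → skip
[6] flags=1000 GT?F → skip
[7] flags=1010 → (cmp)
[8] flags=1010 GT?F → skip
[9] flags=1010 GE?F → skip
[10] flags=1010 GE?F → skip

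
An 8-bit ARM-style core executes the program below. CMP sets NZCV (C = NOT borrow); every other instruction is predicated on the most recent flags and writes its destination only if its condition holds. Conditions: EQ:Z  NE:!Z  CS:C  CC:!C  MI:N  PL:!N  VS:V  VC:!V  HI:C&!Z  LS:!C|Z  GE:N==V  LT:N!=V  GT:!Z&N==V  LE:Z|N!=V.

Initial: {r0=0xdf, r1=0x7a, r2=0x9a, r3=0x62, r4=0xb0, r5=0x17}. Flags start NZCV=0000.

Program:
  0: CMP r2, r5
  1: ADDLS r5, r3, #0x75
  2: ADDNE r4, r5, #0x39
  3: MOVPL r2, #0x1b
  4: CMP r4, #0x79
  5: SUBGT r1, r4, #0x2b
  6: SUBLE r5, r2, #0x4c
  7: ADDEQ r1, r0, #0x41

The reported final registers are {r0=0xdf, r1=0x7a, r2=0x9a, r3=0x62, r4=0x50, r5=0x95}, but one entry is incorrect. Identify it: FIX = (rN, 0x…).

FIX = (r5, 0x4e)

[0] flags=1010 → (cmp)
[1] flags=1010 LS?F → skip
[2] flags=1010 NE?T → r4=0x50
[3] flags=1010 PL?F → skip
[4] flags=1000 → (cmp)
[5] flags=1000 GT?F → skip
[6] flags=1000 LE?T → r5=0x4e
[7] flags=1000 EQ?F → skip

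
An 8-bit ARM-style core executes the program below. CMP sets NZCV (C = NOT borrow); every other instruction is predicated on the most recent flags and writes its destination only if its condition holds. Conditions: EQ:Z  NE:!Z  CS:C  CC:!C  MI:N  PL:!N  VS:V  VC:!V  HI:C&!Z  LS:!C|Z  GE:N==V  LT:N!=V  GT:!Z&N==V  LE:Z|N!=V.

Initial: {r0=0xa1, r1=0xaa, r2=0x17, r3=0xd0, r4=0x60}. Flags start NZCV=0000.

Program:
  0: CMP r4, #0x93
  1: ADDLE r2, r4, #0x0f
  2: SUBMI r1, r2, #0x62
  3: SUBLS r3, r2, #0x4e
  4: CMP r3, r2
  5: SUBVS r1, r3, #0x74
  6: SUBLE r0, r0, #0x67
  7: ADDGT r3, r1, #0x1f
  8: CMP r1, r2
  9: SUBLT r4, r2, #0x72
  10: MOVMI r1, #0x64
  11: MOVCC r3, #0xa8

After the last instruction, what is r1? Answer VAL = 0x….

VAL = 0x64

[0] flags=1001 → (cmp)
[1] flags=1001 LE?F → skip
[2] flags=1001 MI?T → r1=0xb5
[3] flags=1001 LS?T → r3=0xc9
[4] flags=1010 → (cmp)
[5] flags=1010 VS?F → skip
[6] flags=1010 LE?T → r0=0x3a
[7] flags=1010 GT?F → skip
[8] flags=1010 → (cmp)
[9] flags=1010 LT?T → r4=0xa5
[10] flags=1010 MI?T → r1=0x64
[11] flags=1010 CC?F → skip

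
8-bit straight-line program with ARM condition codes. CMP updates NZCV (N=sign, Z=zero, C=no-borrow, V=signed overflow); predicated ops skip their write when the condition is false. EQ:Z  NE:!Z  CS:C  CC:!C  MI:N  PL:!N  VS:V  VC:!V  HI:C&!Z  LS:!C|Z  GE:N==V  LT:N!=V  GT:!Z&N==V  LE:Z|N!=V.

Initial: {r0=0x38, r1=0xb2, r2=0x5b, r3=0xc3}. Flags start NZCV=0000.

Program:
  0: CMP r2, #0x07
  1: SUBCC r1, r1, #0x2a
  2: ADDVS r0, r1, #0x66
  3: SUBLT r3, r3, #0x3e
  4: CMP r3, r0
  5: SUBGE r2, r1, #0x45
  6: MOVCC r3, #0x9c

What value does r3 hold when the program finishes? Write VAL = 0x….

[0] flags=0010 → (cmp)
[1] flags=0010 CC?F → skip
[2] flags=0010 VS?F → skip
[3] flags=0010 LT?F → skip
[4] flags=1010 → (cmp)
[5] flags=1010 GE?F → skip
[6] flags=1010 CC?F → skip

VAL = 0xc3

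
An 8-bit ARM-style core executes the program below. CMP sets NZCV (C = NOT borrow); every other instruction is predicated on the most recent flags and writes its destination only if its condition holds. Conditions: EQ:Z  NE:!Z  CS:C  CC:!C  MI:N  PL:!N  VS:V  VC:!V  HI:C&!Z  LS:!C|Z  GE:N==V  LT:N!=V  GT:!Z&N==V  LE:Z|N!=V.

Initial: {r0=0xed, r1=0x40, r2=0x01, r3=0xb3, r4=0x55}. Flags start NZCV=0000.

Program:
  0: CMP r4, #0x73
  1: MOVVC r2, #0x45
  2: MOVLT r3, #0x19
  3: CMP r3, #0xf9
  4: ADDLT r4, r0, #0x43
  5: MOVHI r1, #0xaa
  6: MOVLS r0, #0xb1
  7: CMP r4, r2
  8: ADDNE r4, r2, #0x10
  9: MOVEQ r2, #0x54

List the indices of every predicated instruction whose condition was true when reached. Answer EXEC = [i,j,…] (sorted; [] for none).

0: ✓ CMP  NZCV=1000
1: ✓ MOVVC  r2←0x45
2: ✓ MOVLT  r3←0x19
3: ✓ CMP  NZCV=0000
4: · ADDLT
5: · MOVHI
6: ✓ MOVLS  r0←0xb1
7: ✓ CMP  NZCV=0010
8: ✓ ADDNE  r4←0x55
9: · MOVEQ

EXEC = [1,2,6,8]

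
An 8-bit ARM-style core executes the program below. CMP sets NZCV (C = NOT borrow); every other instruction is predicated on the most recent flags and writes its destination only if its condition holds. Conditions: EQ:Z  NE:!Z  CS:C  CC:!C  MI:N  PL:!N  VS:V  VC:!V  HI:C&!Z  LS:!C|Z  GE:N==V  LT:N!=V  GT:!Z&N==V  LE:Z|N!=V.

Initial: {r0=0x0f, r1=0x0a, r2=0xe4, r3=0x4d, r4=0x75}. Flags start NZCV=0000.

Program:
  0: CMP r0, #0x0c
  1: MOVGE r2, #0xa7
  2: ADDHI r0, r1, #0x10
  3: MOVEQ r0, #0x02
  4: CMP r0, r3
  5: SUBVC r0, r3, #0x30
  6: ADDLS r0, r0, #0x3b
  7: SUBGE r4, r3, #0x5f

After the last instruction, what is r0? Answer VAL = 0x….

VAL = 0x58

0: ✓ CMP  NZCV=0010
1: ✓ MOVGE  r2←0xa7
2: ✓ ADDHI  r0←0x1a
3: · MOVEQ
4: ✓ CMP  NZCV=1000
5: ✓ SUBVC  r0←0x1d
6: ✓ ADDLS  r0←0x58
7: · SUBGE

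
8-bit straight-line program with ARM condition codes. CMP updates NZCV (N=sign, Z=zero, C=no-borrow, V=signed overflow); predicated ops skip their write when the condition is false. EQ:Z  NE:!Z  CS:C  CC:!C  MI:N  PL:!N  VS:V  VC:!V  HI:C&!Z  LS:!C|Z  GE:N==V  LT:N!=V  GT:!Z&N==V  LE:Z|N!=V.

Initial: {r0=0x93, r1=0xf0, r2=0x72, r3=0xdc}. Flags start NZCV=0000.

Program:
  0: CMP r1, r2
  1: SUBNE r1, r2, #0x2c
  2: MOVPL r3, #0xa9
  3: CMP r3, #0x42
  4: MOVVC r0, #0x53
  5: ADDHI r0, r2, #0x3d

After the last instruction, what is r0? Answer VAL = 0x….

VAL = 0xaf

[0] flags=0011 → (cmp)
[1] flags=0011 NE?T → r1=0x46
[2] flags=0011 PL?T → r3=0xa9
[3] flags=0011 → (cmp)
[4] flags=0011 VC?F → skip
[5] flags=0011 HI?T → r0=0xaf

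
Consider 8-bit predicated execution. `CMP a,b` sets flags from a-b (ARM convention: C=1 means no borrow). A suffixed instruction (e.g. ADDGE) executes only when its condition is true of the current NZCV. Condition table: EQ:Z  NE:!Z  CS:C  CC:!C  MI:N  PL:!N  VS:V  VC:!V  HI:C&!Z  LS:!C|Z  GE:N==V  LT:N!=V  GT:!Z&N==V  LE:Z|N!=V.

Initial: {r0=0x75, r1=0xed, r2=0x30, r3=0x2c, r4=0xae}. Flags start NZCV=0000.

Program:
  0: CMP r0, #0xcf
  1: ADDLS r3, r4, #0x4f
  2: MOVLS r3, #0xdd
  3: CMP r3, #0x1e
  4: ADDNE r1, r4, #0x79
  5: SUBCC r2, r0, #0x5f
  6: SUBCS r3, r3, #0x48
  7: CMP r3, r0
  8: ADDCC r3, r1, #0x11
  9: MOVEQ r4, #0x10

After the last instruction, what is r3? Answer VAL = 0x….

VAL = 0x95

[0] flags=1001 → (cmp)
[1] flags=1001 LS?T → r3=0xfd
[2] flags=1001 LS?T → r3=0xdd
[3] flags=1010 → (cmp)
[4] flags=1010 NE?T → r1=0x27
[5] flags=1010 CC?F → skip
[6] flags=1010 CS?T → r3=0x95
[7] flags=0011 → (cmp)
[8] flags=0011 CC?F → skip
[9] flags=0011 EQ?F → skip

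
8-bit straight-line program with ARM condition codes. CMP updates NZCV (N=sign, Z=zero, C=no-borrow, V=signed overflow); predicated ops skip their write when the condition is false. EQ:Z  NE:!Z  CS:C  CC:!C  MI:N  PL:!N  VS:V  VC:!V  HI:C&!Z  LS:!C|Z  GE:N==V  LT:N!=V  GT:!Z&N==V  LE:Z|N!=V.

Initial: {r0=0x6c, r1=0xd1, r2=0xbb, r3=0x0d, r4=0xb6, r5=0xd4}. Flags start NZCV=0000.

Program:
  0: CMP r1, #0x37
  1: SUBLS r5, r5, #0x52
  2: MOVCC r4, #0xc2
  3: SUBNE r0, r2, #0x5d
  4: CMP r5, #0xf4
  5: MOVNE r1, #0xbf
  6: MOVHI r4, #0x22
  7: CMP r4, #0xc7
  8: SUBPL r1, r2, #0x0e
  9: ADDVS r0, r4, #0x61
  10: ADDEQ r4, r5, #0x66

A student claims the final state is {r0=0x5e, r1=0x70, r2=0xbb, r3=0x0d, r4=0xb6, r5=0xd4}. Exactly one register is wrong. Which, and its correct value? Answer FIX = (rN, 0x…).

FIX = (r1, 0xbf)

0: ✓ CMP  NZCV=1010
1: · SUBLS
2: · MOVCC
3: ✓ SUBNE  r0←0x5e
4: ✓ CMP  NZCV=1000
5: ✓ MOVNE  r1←0xbf
6: · MOVHI
7: ✓ CMP  NZCV=1000
8: · SUBPL
9: · ADDVS
10: · ADDEQ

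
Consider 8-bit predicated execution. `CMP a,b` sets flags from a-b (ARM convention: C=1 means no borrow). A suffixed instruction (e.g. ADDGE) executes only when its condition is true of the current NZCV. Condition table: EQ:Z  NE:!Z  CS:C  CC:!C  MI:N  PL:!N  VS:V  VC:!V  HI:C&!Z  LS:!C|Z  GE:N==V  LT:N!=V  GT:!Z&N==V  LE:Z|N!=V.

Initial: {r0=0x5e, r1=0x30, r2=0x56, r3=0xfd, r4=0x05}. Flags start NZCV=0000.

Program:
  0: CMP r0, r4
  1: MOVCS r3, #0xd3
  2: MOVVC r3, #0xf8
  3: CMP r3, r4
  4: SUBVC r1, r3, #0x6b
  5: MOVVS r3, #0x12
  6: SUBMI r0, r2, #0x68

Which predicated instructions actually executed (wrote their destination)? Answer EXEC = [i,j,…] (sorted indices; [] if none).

EXEC = [1,2,4,6]

0: ✓ CMP  NZCV=0010
1: ✓ MOVCS  r3←0xd3
2: ✓ MOVVC  r3←0xf8
3: ✓ CMP  NZCV=1010
4: ✓ SUBVC  r1←0x8d
5: · MOVVS
6: ✓ SUBMI  r0←0xee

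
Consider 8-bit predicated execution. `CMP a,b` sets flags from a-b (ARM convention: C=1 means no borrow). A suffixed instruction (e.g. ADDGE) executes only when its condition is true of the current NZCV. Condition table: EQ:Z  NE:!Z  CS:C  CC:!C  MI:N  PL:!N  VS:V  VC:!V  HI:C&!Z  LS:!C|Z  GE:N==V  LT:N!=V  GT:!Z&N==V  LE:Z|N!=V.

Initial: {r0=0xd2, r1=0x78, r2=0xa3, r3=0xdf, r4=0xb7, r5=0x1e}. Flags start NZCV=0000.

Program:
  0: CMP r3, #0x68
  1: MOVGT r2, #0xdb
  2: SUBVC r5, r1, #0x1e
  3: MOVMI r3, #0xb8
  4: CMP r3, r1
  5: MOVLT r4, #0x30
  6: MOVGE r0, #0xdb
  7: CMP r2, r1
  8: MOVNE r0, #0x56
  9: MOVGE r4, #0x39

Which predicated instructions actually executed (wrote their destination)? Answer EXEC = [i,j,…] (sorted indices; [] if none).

EXEC = [5,8]

[0] flags=0011 → (cmp)
[1] flags=0011 GT?F → skip
[2] flags=0011 VC?F → skip
[3] flags=0011 MI?F → skip
[4] flags=0011 → (cmp)
[5] flags=0011 LT?T → r4=0x30
[6] flags=0011 GE?F → skip
[7] flags=0011 → (cmp)
[8] flags=0011 NE?T → r0=0x56
[9] flags=0011 GE?F → skip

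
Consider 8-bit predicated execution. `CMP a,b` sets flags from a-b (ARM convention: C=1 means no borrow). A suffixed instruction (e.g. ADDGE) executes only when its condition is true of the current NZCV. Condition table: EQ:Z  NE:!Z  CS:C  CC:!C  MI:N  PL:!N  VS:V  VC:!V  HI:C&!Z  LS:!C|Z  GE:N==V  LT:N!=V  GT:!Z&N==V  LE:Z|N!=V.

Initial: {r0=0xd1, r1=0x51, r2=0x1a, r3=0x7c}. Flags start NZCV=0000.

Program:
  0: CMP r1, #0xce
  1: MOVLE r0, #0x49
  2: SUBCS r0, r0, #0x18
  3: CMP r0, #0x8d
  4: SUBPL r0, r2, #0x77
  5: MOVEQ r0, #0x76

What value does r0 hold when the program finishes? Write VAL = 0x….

0: ✓ CMP  NZCV=1001
1: · MOVLE
2: · SUBCS
3: ✓ CMP  NZCV=0010
4: ✓ SUBPL  r0←0xa3
5: · MOVEQ

VAL = 0xa3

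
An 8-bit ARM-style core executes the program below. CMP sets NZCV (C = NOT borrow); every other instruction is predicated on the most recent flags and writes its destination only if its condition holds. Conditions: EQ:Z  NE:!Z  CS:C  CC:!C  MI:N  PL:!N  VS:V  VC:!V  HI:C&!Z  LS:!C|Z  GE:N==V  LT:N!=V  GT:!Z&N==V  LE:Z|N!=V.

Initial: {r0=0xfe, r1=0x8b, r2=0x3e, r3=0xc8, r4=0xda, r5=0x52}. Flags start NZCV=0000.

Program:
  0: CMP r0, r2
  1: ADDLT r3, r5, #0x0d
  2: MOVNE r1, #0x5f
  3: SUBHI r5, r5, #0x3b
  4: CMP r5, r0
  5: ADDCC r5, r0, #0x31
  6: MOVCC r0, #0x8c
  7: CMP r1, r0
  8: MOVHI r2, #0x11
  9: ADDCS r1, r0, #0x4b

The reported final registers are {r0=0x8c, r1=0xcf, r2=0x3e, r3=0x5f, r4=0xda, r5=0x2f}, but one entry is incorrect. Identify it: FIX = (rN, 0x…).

FIX = (r1, 0x5f)

0: ✓ CMP  NZCV=1010
1: ✓ ADDLT  r3←0x5f
2: ✓ MOVNE  r1←0x5f
3: ✓ SUBHI  r5←0x17
4: ✓ CMP  NZCV=0000
5: ✓ ADDCC  r5←0x2f
6: ✓ MOVCC  r0←0x8c
7: ✓ CMP  NZCV=1001
8: · MOVHI
9: · ADDCS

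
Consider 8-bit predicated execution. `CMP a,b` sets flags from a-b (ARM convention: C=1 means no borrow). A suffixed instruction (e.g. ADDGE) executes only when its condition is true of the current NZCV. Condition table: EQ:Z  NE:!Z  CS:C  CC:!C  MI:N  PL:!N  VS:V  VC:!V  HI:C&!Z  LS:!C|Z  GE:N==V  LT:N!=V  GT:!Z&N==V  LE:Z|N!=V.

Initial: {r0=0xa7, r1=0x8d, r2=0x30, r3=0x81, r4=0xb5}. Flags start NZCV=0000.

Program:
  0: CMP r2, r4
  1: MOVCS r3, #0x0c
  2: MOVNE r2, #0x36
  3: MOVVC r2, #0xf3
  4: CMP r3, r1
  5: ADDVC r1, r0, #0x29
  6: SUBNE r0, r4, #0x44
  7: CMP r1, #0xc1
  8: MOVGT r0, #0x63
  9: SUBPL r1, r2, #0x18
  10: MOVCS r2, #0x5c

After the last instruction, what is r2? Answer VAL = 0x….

0: ✓ CMP  NZCV=0000
1: · MOVCS
2: ✓ MOVNE  r2←0x36
3: ✓ MOVVC  r2←0xf3
4: ✓ CMP  NZCV=1000
5: ✓ ADDVC  r1←0xd0
6: ✓ SUBNE  r0←0x71
7: ✓ CMP  NZCV=0010
8: ✓ MOVGT  r0←0x63
9: ✓ SUBPL  r1←0xdb
10: ✓ MOVCS  r2←0x5c

VAL = 0x5c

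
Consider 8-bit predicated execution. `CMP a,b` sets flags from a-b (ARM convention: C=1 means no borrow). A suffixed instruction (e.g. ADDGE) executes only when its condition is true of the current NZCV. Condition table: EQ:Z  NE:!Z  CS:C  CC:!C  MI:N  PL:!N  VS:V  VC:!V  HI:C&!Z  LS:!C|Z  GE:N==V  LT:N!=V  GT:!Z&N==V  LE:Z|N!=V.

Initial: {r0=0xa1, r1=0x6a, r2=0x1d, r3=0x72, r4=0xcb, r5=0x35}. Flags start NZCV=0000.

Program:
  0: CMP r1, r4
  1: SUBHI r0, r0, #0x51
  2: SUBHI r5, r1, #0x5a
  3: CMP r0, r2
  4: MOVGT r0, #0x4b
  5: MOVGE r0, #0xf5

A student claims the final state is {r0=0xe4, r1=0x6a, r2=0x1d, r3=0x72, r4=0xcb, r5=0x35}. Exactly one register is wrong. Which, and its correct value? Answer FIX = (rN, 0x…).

FIX = (r0, 0xa1)

[0] flags=1001 → (cmp)
[1] flags=1001 HI?F → skip
[2] flags=1001 HI?F → skip
[3] flags=1010 → (cmp)
[4] flags=1010 GT?F → skip
[5] flags=1010 GE?F → skip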